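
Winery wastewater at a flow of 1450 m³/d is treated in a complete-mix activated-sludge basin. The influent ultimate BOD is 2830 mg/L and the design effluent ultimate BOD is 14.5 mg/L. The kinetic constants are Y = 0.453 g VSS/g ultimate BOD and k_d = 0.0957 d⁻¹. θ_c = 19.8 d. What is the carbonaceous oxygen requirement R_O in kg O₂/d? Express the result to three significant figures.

Observed yield with endogenous decay: Y_obs = Y / (1 + k_d·θ_c) = 0.453 / (1 + 0.0957 × 19.8) = 0.453 / 2.895 = 0.1565 g VSS/g ultimate BOD.
Q·(S₀ − S) = 1450 × (2830 − 14.5) × 10⁻³ = 4082 kg/d removed.
Biomass synthesised: P_X = Y_obs × 4082 = 638.8 kg VSS/d.
R_O = Q·ΔS − 1.42 P_X = 4082 − 907.2 = 3175 kg O₂/d.

R_O ≈ 3180 kg O₂/d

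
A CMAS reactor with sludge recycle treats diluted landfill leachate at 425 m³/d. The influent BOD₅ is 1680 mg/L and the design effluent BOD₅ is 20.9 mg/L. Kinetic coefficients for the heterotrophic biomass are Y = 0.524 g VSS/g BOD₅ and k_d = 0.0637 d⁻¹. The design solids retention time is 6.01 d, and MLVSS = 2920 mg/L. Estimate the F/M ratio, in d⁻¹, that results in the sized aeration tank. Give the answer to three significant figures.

F/M ≈ 0.445 d⁻¹

Steady-state biomass mass balance: V·X·(1 + k_d·θ_c) = Y·Q·(S₀ − S)·θ_c, so V = 0.524 × 425 × (1680 − 20.9) × 6.01 / [2920 × (1 + 0.0637 × 6.01)] = 2.22×10^6 / 4038 = 549.9 m³.
F/M = Q·S₀ / (V·X) = 425 × 1680 / (549.9 × 2920) = 0.4446 g BOD₅·(g VSS·d)⁻¹.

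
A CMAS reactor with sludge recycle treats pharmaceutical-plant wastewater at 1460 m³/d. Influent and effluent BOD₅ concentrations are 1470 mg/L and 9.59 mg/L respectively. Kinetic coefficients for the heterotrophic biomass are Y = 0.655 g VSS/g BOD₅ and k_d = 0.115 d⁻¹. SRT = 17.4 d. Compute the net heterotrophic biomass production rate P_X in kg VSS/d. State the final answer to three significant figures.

P_X ≈ 465 kg VSS/d

The observed yield is Y_obs = Y/(1 + k_d·θ_c) = 0.655 / (1 + 0.115 × 17.4) = 0.655 / 3.001 = 0.2183 g VSS per g BOD₅ removed.
Q·(S₀ − S) = 1460 × (1470 − 9.59) × 10⁻³ = 2132 kg/d removed.
Net biomass production P_X = Y_obs × Q·(S₀ − S) = 0.2183 × 2132 = 465.4 kg VSS/d.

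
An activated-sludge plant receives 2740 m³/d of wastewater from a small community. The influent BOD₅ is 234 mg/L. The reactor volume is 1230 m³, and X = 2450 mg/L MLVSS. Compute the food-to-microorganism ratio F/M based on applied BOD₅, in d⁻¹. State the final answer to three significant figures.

Food-to-microorganism ratio F/M = Q S₀ / (V X) = 2740 × 234 / (1230 × 2450) = 0.2128 d⁻¹.

F/M ≈ 0.213 d⁻¹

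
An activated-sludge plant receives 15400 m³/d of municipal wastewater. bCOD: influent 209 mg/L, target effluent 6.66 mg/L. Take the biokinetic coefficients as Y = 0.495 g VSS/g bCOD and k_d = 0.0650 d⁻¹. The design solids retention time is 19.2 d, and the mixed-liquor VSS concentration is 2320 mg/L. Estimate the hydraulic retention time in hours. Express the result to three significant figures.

Steady-state biomass mass balance: V·X·(1 + k_d·θ_c) = Y·Q·(S₀ − S)·θ_c, so V = 0.495 × 15400 × (209 − 6.66) × 19.2 / [2320 × (1 + 0.0650 × 19.2)] = 2.96×10^7 / 5215 = 5678 m³.
Hydraulic retention time τ = V/Q = 5678 / 15400 = 0.3687 d = 8.849 h.

τ ≈ 8.85 h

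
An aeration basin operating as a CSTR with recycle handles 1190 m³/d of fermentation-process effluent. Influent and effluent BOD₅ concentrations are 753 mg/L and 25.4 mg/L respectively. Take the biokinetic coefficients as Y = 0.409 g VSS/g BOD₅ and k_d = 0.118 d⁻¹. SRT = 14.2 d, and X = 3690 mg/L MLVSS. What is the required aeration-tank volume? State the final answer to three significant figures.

Rearranging the biomass balance for a CMAS with decay, V = Y·Q·ΔS·θ_c / [X·(1+k_d θ_c)] = 0.409 × 1190 × (753 − 25.4) × 14.2 / [3690 × (1 + 0.118 × 14.2)] = 5.03×10^6 / 9873 = 509.3 m³.

V ≈ 509 m³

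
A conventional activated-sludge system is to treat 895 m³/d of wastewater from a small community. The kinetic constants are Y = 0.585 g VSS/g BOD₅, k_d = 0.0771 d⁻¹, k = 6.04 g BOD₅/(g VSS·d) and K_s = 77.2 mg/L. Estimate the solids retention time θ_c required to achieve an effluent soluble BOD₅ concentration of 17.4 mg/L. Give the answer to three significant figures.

At the target effluent, Y k S/(K_s+S) = 0.585×6.04×17.4/94.60 = 0.6499 d⁻¹.
Then 1/θ_c = μ − k_d = 0.6499 − 0.0771 = 0.5728 d⁻¹, giving θ_c = 1.746 d.

θ_c ≈ 1.75 d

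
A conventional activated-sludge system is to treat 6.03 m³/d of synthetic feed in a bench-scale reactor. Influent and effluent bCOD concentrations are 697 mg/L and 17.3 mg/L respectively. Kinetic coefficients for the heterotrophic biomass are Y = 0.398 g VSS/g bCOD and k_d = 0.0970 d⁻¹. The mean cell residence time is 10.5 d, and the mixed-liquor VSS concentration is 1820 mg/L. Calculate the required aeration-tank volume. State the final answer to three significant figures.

Steady-state biomass mass balance: V·X·(1 + k_d·θ_c) = Y·Q·(S₀ − S)·θ_c, so V = 0.398 × 6.03 × (697 − 17.3) × 10.5 / [1820 × (1 + 0.0970 × 10.5)] = 1.71×10^4 / 3674 = 4.662 m³.

V ≈ 4.66 m³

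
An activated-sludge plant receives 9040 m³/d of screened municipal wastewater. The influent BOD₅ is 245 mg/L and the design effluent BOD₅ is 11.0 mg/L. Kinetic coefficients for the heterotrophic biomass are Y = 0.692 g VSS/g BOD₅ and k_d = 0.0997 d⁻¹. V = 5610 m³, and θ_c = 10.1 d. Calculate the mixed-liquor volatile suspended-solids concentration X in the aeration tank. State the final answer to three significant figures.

X = Y·Q·ΔS·θ_c / [V·(1 + k_d θ_c)] = 0.692 × 9040 × (245 − 11.0) × 10.1 / [5610 × (1 + 0.0997 × 10.1)] = 1313 mg/L.

X ≈ 1310 mg/L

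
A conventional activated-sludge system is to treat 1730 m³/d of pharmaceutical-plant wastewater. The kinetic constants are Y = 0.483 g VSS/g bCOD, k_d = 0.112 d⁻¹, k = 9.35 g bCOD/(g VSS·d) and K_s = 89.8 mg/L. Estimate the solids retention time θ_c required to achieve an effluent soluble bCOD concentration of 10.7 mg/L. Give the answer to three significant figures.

θ_c ≈ 2.71 d

From 1/θ_c = Y·k·S/(K_s + S) − k_d: Y·k·S/(K_s+S) = 0.483 × 9.35 × 10.7 / (89.8 + 10.7) = 0.4808 d⁻¹.
Then 1/θ_c = μ − k_d = 0.4808 − 0.112 = 0.3688 d⁻¹, giving θ_c = 2.711 d.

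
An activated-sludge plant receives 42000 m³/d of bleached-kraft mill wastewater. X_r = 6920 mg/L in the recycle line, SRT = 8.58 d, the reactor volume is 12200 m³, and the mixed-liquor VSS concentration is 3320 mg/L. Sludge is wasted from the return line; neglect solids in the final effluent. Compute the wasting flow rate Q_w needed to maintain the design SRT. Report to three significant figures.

Q_w = (V·X)/(θ_c X_r) = 12200 × 3320 / (8.58 × 6920) = 682.2 m³/d.

Q_w ≈ 682 m³/d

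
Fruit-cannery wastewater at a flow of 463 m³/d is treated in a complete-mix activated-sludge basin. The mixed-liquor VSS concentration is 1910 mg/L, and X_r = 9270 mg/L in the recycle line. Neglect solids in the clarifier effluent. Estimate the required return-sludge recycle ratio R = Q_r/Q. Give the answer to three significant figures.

R ≈ 0.260

Mass balance around the secondary clarifier (neglecting effluent solids): R = X / (X_r − X) = 1910 / (9270 − 1910) = 0.2595.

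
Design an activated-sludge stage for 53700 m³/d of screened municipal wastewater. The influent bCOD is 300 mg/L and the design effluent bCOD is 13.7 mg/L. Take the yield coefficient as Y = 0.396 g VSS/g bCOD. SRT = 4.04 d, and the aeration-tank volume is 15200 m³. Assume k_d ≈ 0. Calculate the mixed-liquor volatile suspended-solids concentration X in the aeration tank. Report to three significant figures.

Without decay, X = Y Q (S₀−S) θ_c / V = 0.396 × 53700 × (300 − 13.7) × 4.04 / 15200 = 1618 mg/L.

X ≈ 1620 mg/L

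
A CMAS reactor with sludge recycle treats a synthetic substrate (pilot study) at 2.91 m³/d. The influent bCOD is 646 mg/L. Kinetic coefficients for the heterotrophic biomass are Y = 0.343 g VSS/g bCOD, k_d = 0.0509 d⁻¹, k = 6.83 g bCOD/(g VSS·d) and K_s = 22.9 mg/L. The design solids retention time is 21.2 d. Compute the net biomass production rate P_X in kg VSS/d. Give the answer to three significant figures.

P_X ≈ 0.310 kg VSS/d

Effluent substrate depends only on kinetics and SRT: S = K_s(1 + k_d θ_c) / [θ_c(Yk − k_d) − 1] = 22.9 × (1 + 0.0509 × 21.2) / [21.2 × (0.343 × 6.83 − 0.0509) − 1] = 47.61 / 47.59 = 1.001 mg/L.
Correct the yield for decay: Y_obs = Y/(1 + k_d θ_c) = 0.343 / (1 + 0.0509 × 21.2) = 0.343 / 2.079 = 0.1650.
Mass of bCOD removed per day: Q(S₀ − S) = 2.91 × 645.0 g/m³ = 1.877 kg/d.
Net biomass production P_X = Y_obs × Q·(S₀ − S) = 0.1650 × 1.877 = 0.3097 kg VSS/d.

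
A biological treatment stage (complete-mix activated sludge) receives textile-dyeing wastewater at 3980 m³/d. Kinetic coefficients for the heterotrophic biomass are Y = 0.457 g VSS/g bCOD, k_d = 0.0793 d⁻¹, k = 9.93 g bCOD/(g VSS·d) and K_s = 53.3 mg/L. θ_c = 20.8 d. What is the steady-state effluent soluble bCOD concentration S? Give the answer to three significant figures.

S ≈ 1.54 mg/L

Effluent substrate depends only on kinetics and SRT: S = K_s(1 + k_d θ_c) / [θ_c(Yk − k_d) − 1] = 53.3 × (1 + 0.0793 × 20.8) / [20.8 × (0.457 × 9.93 − 0.0793) − 1] = 141.2 / 91.74 = 1.539 mg/L.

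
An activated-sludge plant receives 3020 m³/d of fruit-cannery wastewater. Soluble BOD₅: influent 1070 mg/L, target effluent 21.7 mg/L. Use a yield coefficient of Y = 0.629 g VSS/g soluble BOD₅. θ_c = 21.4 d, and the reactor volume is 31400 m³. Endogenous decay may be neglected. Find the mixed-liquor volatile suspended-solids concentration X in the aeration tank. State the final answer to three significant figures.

X ≈ 1360 mg/L

X = Y·Q·ΔS·θ_c / V = 0.629 × 3020 × (1070 − 21.7) × 21.4 / 31400 = 1357 mg/L.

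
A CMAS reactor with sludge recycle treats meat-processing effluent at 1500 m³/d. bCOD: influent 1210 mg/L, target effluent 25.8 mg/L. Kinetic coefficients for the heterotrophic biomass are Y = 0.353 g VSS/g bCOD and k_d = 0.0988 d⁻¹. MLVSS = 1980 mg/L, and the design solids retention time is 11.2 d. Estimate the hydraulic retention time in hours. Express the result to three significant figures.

τ ≈ 26.9 h

Rearranging the biomass balance for a CMAS with decay, V = Y·Q·ΔS·θ_c / [X·(1+k_d θ_c)] = 0.353 × 1500 × (1210 − 25.8) × 11.2 / [1980 × (1 + 0.0988 × 11.2)] = 7.02×10^6 / 4171 = 1684 m³.
Hydraulic retention time τ = V/Q = 1684 / 1500 = 1.122 d = 26.94 h.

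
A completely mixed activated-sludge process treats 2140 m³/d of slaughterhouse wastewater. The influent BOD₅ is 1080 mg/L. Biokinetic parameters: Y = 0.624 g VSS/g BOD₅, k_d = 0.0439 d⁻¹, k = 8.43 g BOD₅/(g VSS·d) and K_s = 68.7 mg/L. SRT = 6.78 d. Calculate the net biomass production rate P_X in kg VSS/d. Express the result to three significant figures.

From the Monod/SRT balance for a CMAS, S = K_s·(1+k_d θ_c)/[θ_c·(Y k − k_d) − 1] = 68.7 × (1 + 0.0439 × 6.78) / [6.78 × (0.624 × 8.43 − 0.0439) − 1] = 89.15 / 34.37 = 2.594 mg/L.
Correct the yield for decay: Y_obs = Y/(1 + k_d θ_c) = 0.624 / (1 + 0.0439 × 6.78) = 0.624 / 1.298 = 0.4809.
Substrate removed = Q·(S₀ − S) = 2140 m³/d × (1080 − 2.59) g/m³ = 2.31×10^6 g/d = 2306 kg/d.
Net biomass production P_X = Y_obs × Q·(S₀ − S) = 0.4809 × 2306 = 1109 kg VSS/d.

P_X ≈ 1110 kg VSS/d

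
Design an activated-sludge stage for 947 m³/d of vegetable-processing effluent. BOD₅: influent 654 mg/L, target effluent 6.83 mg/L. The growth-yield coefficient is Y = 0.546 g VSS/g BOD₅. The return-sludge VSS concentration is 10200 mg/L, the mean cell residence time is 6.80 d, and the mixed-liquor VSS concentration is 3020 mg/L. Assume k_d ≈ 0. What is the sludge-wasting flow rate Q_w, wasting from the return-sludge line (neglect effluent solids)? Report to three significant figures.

V·X = Y·Q·ΔS·θ_c gives V = 0.546 × 947 × (654 − 6.83) × 6.80 / 3020 = 753.5 m³.
θ_c = V·X/(Q_w·X_r) when wasting from the recycle, so Q_w = V·X/(θ_c·X_r) = 753.5 × 3020 / (6.80 × 10200) = 32.81 m³/d.

Q_w ≈ 32.8 m³/d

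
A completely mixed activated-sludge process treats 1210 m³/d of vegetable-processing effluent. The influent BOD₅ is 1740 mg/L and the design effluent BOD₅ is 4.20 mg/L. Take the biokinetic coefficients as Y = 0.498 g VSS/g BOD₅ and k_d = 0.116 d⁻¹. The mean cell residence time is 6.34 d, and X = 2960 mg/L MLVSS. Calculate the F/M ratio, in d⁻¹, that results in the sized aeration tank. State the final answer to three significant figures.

Rearranging the biomass balance for a CMAS with decay, V = Y·Q·ΔS·θ_c / [X·(1+k_d θ_c)] = 0.498 × 1210 × (1740 − 4.20) × 6.34 / [2960 × (1 + 0.116 × 6.34)] = 6.63×10^6 / 5137 = 1291 m³.
Food-to-microorganism ratio F/M = Q S₀ / (V X) = 1210 × 1740 / (1291 × 2960) = 0.5510 d⁻¹.

F/M ≈ 0.551 d⁻¹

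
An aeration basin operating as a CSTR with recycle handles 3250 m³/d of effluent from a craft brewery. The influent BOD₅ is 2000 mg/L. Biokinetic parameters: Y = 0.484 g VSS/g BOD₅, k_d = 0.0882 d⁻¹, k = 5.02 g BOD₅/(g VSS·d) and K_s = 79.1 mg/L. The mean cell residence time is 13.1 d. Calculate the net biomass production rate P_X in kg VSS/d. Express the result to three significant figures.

Effluent substrate depends only on kinetics and SRT: S = K_s(1 + k_d θ_c) / [θ_c(Yk − k_d) − 1] = 79.1 × (1 + 0.0882 × 13.1) / [13.1 × (0.484 × 5.02 − 0.0882) − 1] = 170.5 / 29.67 = 5.746 mg/L.
The observed yield is Y_obs = Y/(1 + k_d·θ_c) = 0.484 / (1 + 0.0882 × 13.1) = 0.484 / 2.155 = 0.2246 g VSS per g BOD₅ removed.
ΔS = 2000 − 5.75 = 1994 mg/L, so the substrate removal rate is 3250 × 1994/1000 = 6481 kg BOD₅/d.
P_X = Y_obs · Q(S₀ − S) = 0.2246 × 6481 = 1455 kg VSS/d.

P_X ≈ 1460 kg VSS/d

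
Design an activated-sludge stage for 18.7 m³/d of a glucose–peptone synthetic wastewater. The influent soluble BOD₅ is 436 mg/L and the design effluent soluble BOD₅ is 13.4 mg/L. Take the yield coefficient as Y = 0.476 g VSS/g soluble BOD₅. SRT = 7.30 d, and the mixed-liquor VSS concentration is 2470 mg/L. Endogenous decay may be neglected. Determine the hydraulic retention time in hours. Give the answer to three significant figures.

τ ≈ 14.3 h

With k_d = 0 the design equation reduces to V = Y Q (S₀−S) θ_c / X = 0.476 × 18.7 × (436 − 13.4) × 7.30 / 2470 = 11.12 m³.
τ = V/Q = 11.12/18.7 = 0.5945 d, or 14.27 h.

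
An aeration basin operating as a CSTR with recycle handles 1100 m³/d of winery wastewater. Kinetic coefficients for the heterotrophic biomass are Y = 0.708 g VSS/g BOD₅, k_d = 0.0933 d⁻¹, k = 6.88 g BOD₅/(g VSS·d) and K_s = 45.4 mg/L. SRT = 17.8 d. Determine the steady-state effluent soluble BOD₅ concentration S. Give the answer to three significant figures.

S ≈ 1.44 mg/L

Effluent substrate depends only on kinetics and SRT: S = K_s(1 + k_d θ_c) / [θ_c(Yk − k_d) − 1] = 45.4 × (1 + 0.0933 × 17.8) / [17.8 × (0.708 × 6.88 − 0.0933) − 1] = 120.8 / 84.04 = 1.437 mg/L.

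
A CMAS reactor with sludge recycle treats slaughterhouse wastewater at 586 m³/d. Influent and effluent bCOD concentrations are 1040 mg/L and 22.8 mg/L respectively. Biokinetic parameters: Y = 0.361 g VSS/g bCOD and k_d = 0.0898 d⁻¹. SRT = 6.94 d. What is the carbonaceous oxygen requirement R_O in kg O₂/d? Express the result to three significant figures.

R_O ≈ 408 kg O₂/d

Correct the yield for decay: Y_obs = Y/(1 + k_d θ_c) = 0.361 / (1 + 0.0898 × 6.94) = 0.361 / 1.623 = 0.2224.
Mass of bCOD removed per day: Q(S₀ − S) = 586 × 1017 g/m³ = 596.1 kg/d.
Net sludge production P_X = 0.2224 × 596.1 = 132.6 kg VSS/d.
R_O = Q·ΔS − 1.42 P_X = 596.1 − 188.2 = 407.8 kg O₂/d.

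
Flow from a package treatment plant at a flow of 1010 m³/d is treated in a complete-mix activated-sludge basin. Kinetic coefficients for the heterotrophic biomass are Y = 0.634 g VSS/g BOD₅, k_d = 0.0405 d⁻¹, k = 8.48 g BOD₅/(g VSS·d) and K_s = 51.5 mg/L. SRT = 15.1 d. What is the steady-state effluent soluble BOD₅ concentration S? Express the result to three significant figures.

For a completely mixed reactor with recycle the Lawrence–McCarty relation gives S = K_s·(1 + k_d·θ_c) / [θ_c·(Y·k − k_d) − 1] = 51.5 × (1 + 0.0405 × 15.1) / [15.1 × (0.634 × 8.48 − 0.0405) − 1] = 82.99 / 79.57 = 1.043 mg/L.

S ≈ 1.04 mg/L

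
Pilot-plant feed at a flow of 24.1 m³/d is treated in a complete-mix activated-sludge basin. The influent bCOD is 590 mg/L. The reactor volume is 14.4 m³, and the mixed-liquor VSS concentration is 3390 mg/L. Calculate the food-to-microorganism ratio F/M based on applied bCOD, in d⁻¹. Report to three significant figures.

F/M = Q·S₀ / (V·X) = 24.1 × 590 / (14.40 × 3390) = 0.2913 g bCOD·(g VSS·d)⁻¹.

F/M ≈ 0.291 d⁻¹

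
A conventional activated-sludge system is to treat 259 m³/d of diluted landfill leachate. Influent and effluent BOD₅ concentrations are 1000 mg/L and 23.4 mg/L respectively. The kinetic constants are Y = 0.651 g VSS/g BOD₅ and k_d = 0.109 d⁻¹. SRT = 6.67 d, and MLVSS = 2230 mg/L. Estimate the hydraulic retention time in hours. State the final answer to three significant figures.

Steady-state biomass mass balance: V·X·(1 + k_d·θ_c) = Y·Q·(S₀ − S)·θ_c, so V = 0.651 × 259 × (1000 − 23.4) × 6.67 / [2230 × (1 + 0.109 × 6.67)] = 1.1×10^6 / 3851 = 285.2 m³.
Hydraulic retention time τ = V/Q = 285.2 / 259 = 1.101 d = 26.43 h.

τ ≈ 26.4 h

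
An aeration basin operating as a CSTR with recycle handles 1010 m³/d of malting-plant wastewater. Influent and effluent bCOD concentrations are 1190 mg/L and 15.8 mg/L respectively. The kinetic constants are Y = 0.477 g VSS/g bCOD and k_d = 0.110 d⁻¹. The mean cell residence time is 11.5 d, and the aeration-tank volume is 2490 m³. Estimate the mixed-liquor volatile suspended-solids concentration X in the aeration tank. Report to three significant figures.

X = Y·Q·ΔS·θ_c / [V·(1 + k_d θ_c)] = 0.477 × 1010 × (1190 − 15.8) × 11.5 / [2490 × (1 + 0.110 × 11.5)] = 1153 mg/L.

X ≈ 1150 mg/L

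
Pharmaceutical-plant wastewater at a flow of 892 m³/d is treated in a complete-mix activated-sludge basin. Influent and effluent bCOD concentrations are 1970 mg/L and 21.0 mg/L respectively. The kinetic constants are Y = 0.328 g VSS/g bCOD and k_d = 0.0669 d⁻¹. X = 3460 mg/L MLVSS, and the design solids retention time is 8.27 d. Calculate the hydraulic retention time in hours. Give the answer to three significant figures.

From the SRT design equation V = Y Q (S₀−S) θ_c / [X (1 + k_d θ_c)] = 0.328 × 892 × (1970 − 21.0) × 8.27 / [3460 × (1 + 0.0669 × 8.27)] = 4.72×10^6 / 5374 = 877.5 m³.
τ = V/Q = 877.5/892 = 0.9837 d, or 23.61 h.

τ ≈ 23.6 h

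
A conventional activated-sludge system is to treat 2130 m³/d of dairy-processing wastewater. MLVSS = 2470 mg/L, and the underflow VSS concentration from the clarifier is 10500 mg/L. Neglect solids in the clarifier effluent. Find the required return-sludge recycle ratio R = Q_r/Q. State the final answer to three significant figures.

R ≈ 0.308

Solids balance on the clarifier gives (1+R)X = R·X_r, so R = X/(X_r − X) = 2470 / (10500 − 2470) = 0.3076.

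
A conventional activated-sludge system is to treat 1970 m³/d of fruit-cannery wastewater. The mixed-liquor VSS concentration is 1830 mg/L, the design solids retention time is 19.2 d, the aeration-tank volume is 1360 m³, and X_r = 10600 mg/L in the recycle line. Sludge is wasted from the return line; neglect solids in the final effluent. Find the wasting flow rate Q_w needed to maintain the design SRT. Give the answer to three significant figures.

θ_c = V·X/(Q_w·X_r) when wasting from the recycle, so Q_w = V·X/(θ_c·X_r) = 1360 × 1830 / (19.2 × 10600) = 12.23 m³/d.

Q_w ≈ 12.2 m³/d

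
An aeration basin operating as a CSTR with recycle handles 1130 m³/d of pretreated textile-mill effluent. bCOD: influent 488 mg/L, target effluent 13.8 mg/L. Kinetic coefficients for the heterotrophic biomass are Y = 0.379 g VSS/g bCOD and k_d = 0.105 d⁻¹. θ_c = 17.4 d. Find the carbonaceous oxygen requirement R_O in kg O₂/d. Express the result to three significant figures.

R_O ≈ 434 kg O₂/d

Correct the yield for decay: Y_obs = Y/(1 + k_d θ_c) = 0.379 / (1 + 0.105 × 17.4) = 0.379 / 2.827 = 0.1341.
Q·(S₀ − S) = 1130 × (488 − 13.8) × 10⁻³ = 535.8 kg/d removed.
P_X = Y_obs·Q·(S₀ − S) = 0.1341 × 535.8 = 71.84 kg VSS/d.
R_O = Q·ΔS − 1.42 P_X = 535.8 − 102.0 = 433.8 kg O₂/d.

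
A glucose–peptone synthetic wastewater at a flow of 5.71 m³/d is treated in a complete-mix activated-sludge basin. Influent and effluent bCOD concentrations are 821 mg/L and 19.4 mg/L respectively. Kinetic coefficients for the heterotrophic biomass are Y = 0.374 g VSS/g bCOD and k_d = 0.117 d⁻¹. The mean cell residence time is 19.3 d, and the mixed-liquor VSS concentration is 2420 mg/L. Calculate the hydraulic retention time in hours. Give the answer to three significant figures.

Steady-state biomass mass balance: V·X·(1 + k_d·θ_c) = Y·Q·(S₀ − S)·θ_c, so V = 0.374 × 5.71 × (821 − 19.4) × 19.3 / [2420 × (1 + 0.117 × 19.3)] = 3.3×10^4 / 7885 = 4.190 m³.
τ = V/Q = 4.190/5.71 = 0.7338 d, or 17.61 h.

τ ≈ 17.6 h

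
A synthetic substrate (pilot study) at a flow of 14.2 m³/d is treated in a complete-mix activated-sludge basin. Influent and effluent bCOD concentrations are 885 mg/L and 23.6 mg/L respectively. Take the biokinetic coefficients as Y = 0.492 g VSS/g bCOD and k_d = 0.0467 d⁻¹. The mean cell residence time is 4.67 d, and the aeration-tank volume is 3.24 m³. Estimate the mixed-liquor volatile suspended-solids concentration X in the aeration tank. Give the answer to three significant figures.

From V·X·(1 + k_d·θ_c) = Y·Q·(S₀ − S)·θ_c: X = 0.492 × 14.2 × (885 − 23.6) × 4.67 / [3.24 × (1 + 0.0467 × 4.67)] = 7121 mg/L.

X ≈ 7120 mg/L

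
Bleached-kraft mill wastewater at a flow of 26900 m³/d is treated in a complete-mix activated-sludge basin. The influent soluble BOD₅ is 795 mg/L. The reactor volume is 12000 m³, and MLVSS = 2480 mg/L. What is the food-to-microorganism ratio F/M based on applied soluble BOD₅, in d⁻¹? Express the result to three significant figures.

F/M ≈ 0.719 d⁻¹

F/M = applied load / biomass = Q·S₀/(V·X) = 26900 × 795 / (12000 × 2480) = 0.7186 d⁻¹.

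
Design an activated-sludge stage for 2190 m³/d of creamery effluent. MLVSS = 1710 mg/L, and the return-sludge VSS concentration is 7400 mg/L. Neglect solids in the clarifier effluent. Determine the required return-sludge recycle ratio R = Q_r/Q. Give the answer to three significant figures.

Mass balance around the secondary clarifier (neglecting effluent solids): R = X / (X_r − X) = 1710 / (7400 − 1710) = 0.3005.

R ≈ 0.301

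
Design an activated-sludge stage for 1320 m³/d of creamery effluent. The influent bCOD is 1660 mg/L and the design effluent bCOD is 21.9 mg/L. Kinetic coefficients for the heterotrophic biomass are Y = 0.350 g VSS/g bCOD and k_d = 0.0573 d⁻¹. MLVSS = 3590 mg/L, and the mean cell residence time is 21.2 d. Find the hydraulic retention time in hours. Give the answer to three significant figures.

Steady-state biomass mass balance: V·X·(1 + k_d·θ_c) = Y·Q·(S₀ − S)·θ_c, so V = 0.350 × 1320 × (1660 − 21.9) × 21.2 / [3590 × (1 + 0.0573 × 21.2)] = 1.6×10^7 / 7951 = 2018 m³.
HRT = V/Q = 2018 m³ / 1320 m³·d⁻¹ = 1.529 d × 24 = 36.69 h.

τ ≈ 36.7 h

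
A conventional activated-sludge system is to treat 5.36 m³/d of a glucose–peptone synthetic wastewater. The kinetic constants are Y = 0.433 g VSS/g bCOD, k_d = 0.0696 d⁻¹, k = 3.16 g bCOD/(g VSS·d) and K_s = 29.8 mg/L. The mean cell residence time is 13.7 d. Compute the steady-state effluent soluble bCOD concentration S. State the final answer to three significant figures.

S ≈ 3.47 mg/L

Effluent substrate depends only on kinetics and SRT: S = K_s(1 + k_d θ_c) / [θ_c(Yk − k_d) − 1] = 29.8 × (1 + 0.0696 × 13.7) / [13.7 × (0.433 × 3.16 − 0.0696) − 1] = 58.21 / 16.79 = 3.467 mg/L.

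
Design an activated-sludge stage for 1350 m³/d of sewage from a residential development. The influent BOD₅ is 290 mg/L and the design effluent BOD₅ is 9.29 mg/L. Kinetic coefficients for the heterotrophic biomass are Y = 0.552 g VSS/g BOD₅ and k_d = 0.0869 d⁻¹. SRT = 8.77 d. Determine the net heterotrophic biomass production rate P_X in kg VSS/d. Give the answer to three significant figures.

P_X ≈ 119 kg VSS/d

The observed yield is Y_obs = Y/(1 + k_d·θ_c) = 0.552 / (1 + 0.0869 × 8.77) = 0.552 / 1.762 = 0.3133 g VSS per g BOD₅ removed.
Mass of BOD₅ removed per day: Q(S₀ − S) = 1350 × 280.7 g/m³ = 379.0 kg/d.
Net biomass production P_X = Y_obs × Q·(S₀ − S) = 0.3133 × 379.0 = 118.7 kg VSS/d.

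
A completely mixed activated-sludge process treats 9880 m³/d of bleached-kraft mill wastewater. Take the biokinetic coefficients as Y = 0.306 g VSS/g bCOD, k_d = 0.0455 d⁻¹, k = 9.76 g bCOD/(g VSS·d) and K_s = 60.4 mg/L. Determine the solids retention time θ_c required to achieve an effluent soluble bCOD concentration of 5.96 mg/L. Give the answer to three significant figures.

At the target effluent, Y k S/(K_s+S) = 0.306×9.76×5.96/66.36 = 0.2682 d⁻¹.
Then 1/θ_c = μ − k_d = 0.2682 − 0.0455 = 0.2227 d⁻¹, giving θ_c = 4.490 d.

θ_c ≈ 4.49 d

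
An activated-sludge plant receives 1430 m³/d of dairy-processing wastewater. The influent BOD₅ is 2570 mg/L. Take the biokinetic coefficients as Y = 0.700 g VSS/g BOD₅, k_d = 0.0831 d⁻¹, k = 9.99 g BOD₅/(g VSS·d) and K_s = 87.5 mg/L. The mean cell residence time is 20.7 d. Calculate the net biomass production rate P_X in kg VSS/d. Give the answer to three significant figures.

P_X ≈ 945 kg VSS/d

For a completely mixed reactor with recycle the Lawrence–McCarty relation gives S = K_s·(1 + k_d·θ_c) / [θ_c·(Y·k − k_d) − 1] = 87.5 × (1 + 0.0831 × 20.7) / [20.7 × (0.700 × 9.99 − 0.0831) − 1] = 238.0 / 142.0 = 1.676 mg/L.
Correct the yield for decay: Y_obs = Y/(1 + k_d θ_c) = 0.700 / (1 + 0.0831 × 20.7) = 0.700 / 2.720 = 0.2573.
Q·(S₀ − S) = 1430 × (2570 − 1.68) × 10⁻³ = 3673 kg/d removed.
P_X = Y_obs · Q(S₀ − S) = 0.2573 × 3673 = 945.1 kg VSS/d.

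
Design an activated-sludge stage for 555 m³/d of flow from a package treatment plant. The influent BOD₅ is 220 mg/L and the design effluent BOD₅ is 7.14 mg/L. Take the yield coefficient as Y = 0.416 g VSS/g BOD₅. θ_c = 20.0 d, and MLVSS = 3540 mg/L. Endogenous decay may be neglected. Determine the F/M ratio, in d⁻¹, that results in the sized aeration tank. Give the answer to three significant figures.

F/M ≈ 0.124 d⁻¹

V·X = Y·Q·ΔS·θ_c gives V = 0.416 × 555 × (220 − 7.14) × 20.0 / 3540 = 277.7 m³.
Food-to-microorganism ratio F/M = Q S₀ / (V X) = 555 × 220 / (277.7 × 3540) = 0.1242 d⁻¹.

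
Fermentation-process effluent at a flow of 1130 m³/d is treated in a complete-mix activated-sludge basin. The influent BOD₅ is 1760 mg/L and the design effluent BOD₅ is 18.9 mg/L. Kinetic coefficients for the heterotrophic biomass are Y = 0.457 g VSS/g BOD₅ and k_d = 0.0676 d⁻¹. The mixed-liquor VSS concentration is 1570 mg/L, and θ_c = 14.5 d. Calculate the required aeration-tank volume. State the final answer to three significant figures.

V ≈ 4190 m³

Steady-state biomass mass balance: V·X·(1 + k_d·θ_c) = Y·Q·(S₀ − S)·θ_c, so V = 0.457 × 1130 × (1760 − 18.9) × 14.5 / [1570 × (1 + 0.0676 × 14.5)] = 1.3×10^7 / 3109 = 4194 m³.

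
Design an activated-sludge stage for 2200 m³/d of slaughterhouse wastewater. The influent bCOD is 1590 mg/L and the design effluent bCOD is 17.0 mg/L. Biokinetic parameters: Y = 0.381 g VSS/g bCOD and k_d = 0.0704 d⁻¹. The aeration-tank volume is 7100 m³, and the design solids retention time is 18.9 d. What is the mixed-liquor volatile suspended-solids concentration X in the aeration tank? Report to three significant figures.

Solving the biomass balance for X: X = Y Q (S₀−S) θ_c / [V (1+k_d θ_c)] = 0.381 × 2200 × (1590 − 17.0) × 18.9 / [7100 × (1 + 0.0704 × 18.9)] = 1506 mg/L.

X ≈ 1510 mg/L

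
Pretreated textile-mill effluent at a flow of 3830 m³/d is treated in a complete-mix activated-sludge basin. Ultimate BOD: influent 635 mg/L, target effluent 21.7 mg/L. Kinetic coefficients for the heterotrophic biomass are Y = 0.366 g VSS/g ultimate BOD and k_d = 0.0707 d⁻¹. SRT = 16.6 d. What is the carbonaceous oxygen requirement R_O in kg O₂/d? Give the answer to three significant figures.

R_O ≈ 1790 kg O₂/d

The observed yield is Y_obs = Y/(1 + k_d·θ_c) = 0.366 / (1 + 0.0707 × 16.6) = 0.366 / 2.174 = 0.1684 g VSS per g ultimate BOD removed.
ΔS = 635 − 21.7 = 613.3 mg/L, so the substrate removal rate is 3830 × 613.3/1000 = 2349 kg ultimate BOD/d.
Biomass synthesised: P_X = Y_obs × 2349 = 395.5 kg VSS/d.
Carbonaceous O₂ demand = substrate oxidised − cell-mass equivalent = 2349 − 1.42 × 395.5 = 1787 kg O₂/d.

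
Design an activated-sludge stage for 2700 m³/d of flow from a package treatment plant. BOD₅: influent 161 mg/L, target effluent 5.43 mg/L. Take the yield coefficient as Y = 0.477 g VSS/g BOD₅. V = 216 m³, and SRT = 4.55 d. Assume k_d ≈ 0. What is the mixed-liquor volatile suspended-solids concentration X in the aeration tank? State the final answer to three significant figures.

X ≈ 4220 mg/L

From V·X = Y·Q·(S₀ − S)·θ_c (decay neglected): X = 0.477 × 2700 × (161 − 5.43) × 4.55 / 216 = 4221 mg/L.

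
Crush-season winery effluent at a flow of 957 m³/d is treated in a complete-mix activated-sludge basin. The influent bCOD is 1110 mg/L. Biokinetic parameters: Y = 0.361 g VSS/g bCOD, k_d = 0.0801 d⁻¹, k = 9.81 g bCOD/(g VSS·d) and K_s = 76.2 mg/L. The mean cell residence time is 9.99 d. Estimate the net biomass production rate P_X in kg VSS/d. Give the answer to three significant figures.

P_X ≈ 212 kg VSS/d

From the Monod/SRT balance for a CMAS, S = K_s·(1+k_d θ_c)/[θ_c·(Y k − k_d) − 1] = 76.2 × (1 + 0.0801 × 9.99) / [9.99 × (0.361 × 9.81 − 0.0801) − 1] = 137.2 / 33.58 = 4.085 mg/L.
Observed yield with endogenous decay: Y_obs = Y / (1 + k_d·θ_c) = 0.361 / (1 + 0.0801 × 9.99) = 0.361 / 1.800 = 0.2005 g VSS/g bCOD.
ΔS = 1110 − 4.09 = 1106 mg/L, so the substrate removal rate is 957 × 1106/1000 = 1058 kg bCOD/d.
So the net sludge growth is P_X = 0.2005 × 1058 = 212.2 kg VSS/d.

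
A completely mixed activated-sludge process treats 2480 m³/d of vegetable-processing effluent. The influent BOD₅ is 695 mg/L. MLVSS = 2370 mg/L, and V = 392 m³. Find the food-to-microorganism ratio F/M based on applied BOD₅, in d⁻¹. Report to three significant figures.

Food-to-microorganism ratio F/M = Q S₀ / (V X) = 2480 × 695 / (392.0 × 2370) = 1.855 d⁻¹.

F/M ≈ 1.86 d⁻¹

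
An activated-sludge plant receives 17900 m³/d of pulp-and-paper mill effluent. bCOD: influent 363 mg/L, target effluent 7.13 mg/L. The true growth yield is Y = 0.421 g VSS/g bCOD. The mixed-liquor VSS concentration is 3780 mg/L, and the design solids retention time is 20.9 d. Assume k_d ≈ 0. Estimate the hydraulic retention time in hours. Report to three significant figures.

With k_d = 0 the design equation reduces to V = Y Q (S₀−S) θ_c / X = 0.421 × 17900 × (363 − 7.13) × 20.9 / 3780 = 14828 m³.
HRT = V/Q = 14828 m³ / 17900 m³·d⁻¹ = 0.8284 d × 24 = 19.88 h.

τ ≈ 19.9 h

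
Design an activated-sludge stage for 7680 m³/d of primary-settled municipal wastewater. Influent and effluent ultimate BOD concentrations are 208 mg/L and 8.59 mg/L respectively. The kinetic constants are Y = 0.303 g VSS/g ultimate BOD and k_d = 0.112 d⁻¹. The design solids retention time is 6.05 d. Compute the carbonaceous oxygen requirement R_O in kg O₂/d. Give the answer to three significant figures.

R_O ≈ 1140 kg O₂/d

The observed yield is Y_obs = Y/(1 + k_d·θ_c) = 0.303 / (1 + 0.112 × 6.05) = 0.303 / 1.678 = 0.1806 g VSS per g ultimate BOD removed.
Q·(S₀ − S) = 7680 × (208 − 8.59) × 10⁻³ = 1531 kg/d removed.
P_X = Y_obs·Q·(S₀ − S) = 0.1806 × 1531 = 276.6 kg VSS/d.
R_O = Q·(S₀ − S) − 1.42·P_X = 1531 − 1.42 × 276.6 = 1139 kg O₂/d.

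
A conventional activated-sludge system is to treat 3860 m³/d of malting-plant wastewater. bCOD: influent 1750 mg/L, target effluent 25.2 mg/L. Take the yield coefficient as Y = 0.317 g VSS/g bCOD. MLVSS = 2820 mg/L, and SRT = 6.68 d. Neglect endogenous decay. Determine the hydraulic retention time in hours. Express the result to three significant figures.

V·X = Y·Q·ΔS·θ_c gives V = 0.317 × 3860 × (1750 − 25.2) × 6.68 / 2820 = 4999 m³.
Hydraulic retention time τ = V/Q = 4999 / 3860 = 1.295 d = 31.08 h.

τ ≈ 31.1 h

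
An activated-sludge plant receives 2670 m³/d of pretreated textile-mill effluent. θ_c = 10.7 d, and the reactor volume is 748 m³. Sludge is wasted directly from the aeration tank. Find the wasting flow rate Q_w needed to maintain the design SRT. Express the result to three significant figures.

Q_w ≈ 69.9 m³/d

Wasting from the aeration tank: Q_w = V / θ_c = 748.0 / 10.7 = 69.91 m³/d.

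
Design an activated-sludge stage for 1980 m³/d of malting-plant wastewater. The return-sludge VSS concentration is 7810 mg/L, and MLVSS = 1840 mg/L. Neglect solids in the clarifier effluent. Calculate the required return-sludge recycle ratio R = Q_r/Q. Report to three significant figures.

R ≈ 0.308

Mass balance around the secondary clarifier (neglecting effluent solids): R = X / (X_r − X) = 1840 / (7810 − 1840) = 0.3082.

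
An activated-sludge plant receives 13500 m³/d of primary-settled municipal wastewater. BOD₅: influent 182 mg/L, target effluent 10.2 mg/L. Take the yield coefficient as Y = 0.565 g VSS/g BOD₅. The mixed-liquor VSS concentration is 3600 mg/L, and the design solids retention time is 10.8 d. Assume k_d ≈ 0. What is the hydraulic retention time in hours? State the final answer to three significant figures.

τ ≈ 6.99 h

V·X = Y·Q·ΔS·θ_c gives V = 0.565 × 13500 × (182 − 10.2) × 10.8 / 3600 = 3931 m³.
HRT = V/Q = 3931 m³ / 13500 m³·d⁻¹ = 0.2912 d × 24 = 6.989 h.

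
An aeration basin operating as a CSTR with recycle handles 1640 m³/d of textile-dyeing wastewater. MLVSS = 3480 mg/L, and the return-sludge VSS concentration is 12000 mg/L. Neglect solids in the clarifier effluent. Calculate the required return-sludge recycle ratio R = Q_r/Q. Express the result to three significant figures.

R = Q_r/Q = X/(X_r − X) = 3480 / (12000 − 3480) = 0.4085.

R ≈ 0.408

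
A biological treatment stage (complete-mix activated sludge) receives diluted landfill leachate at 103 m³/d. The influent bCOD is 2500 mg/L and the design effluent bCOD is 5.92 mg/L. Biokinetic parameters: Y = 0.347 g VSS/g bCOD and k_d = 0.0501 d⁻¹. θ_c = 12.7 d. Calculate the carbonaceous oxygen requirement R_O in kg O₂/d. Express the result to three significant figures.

R_O ≈ 180 kg O₂/d

Y_obs = Y / (1 + k_d θ_c) = 0.347 / (1 + 0.0501 × 12.7) = 0.347 / 1.636 = 0.2121.
Q·(S₀ − S) = 103 × (2500 − 5.92) × 10⁻³ = 256.9 kg/d removed.
Net sludge production P_X = 0.2121 × 256.9 = 54.48 kg VSS/d.
R_O = Q·ΔS − 1.42 P_X = 256.9 − 77.36 = 179.5 kg O₂/d.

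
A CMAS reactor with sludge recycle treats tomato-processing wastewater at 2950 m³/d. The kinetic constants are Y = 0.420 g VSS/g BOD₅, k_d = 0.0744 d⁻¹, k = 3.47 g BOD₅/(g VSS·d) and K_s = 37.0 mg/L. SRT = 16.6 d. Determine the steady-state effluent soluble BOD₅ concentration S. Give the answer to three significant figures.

For a completely mixed reactor with recycle the Lawrence–McCarty relation gives S = K_s·(1 + k_d·θ_c) / [θ_c·(Y·k − k_d) − 1] = 37.0 × (1 + 0.0744 × 16.6) / [16.6 × (0.420 × 3.47 − 0.0744) − 1] = 82.70 / 21.96 = 3.766 mg/L.

S ≈ 3.77 mg/L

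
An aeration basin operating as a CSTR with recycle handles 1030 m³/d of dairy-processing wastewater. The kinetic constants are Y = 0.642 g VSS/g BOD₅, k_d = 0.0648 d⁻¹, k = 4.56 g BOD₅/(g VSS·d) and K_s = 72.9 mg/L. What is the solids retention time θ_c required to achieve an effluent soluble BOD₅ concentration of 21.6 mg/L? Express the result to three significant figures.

θ_c ≈ 1.65 d

Specific growth rate at S = 21.6 mg/L: μ = YkS/(K_s+S) = 0.642·4.56·21.6/(72.9+21.6) = 0.6691 d⁻¹.
θ_c = 1/(μ − k_d) = 1/(0.6691 − 0.0648) = 1/0.6043 = 1.655 d.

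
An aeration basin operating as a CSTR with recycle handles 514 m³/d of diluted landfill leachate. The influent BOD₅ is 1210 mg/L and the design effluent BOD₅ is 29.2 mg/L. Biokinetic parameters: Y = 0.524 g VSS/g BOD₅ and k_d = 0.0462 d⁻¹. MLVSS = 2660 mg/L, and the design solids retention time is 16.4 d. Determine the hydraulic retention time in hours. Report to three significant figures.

τ ≈ 52.1 h

Rearranging the biomass balance for a CMAS with decay, V = Y·Q·ΔS·θ_c / [X·(1+k_d θ_c)] = 0.524 × 514 × (1210 − 29.2) × 16.4 / [2660 × (1 + 0.0462 × 16.4)] = 5.22×10^6 / 4675 = 1116 m³.
HRT = V/Q = 1116 m³ / 514 m³·d⁻¹ = 2.170 d × 24 = 52.09 h.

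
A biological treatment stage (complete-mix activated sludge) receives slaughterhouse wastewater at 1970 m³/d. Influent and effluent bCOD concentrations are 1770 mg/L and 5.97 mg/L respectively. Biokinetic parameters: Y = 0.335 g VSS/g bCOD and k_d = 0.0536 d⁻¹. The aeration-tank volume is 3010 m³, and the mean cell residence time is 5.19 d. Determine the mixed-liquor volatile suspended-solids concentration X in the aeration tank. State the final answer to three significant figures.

X ≈ 1570 mg/L

Solving the biomass balance for X: X = Y Q (S₀−S) θ_c / [V (1+k_d θ_c)] = 0.335 × 1970 × (1770 − 5.97) × 5.19 / [3010 × (1 + 0.0536 × 5.19)] = 1570 mg/L.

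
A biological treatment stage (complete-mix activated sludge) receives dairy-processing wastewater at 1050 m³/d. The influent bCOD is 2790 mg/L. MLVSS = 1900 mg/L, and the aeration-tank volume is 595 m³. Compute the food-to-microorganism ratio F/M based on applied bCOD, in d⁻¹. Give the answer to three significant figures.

Food-to-microorganism ratio F/M = Q S₀ / (V X) = 1050 × 2790 / (595.0 × 1900) = 2.591 d⁻¹.

F/M ≈ 2.59 d⁻¹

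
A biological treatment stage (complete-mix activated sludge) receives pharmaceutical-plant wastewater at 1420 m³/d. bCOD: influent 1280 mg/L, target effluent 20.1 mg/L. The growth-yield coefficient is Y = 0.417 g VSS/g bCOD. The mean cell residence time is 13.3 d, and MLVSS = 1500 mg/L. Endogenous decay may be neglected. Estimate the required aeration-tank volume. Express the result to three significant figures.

V·X = Y·Q·ΔS·θ_c gives V = 0.417 × 1420 × (1280 − 20.1) × 13.3 / 1500 = 6615 m³.

V ≈ 6610 m³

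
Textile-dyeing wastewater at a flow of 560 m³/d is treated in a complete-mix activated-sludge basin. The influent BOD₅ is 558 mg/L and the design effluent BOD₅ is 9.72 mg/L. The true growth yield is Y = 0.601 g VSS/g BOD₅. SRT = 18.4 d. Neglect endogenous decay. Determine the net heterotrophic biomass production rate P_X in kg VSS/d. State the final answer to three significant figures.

P_X ≈ 185 kg VSS/d

No decay correction is needed, so Y_obs = Y = 0.601.
Substrate removed = Q·(S₀ − S) = 560 m³/d × (558 − 9.72) g/m³ = 3.07×10^5 g/d = 307.0 kg/d.
So the net sludge growth is P_X = 0.6010 × 307.0 = 184.5 kg VSS/d.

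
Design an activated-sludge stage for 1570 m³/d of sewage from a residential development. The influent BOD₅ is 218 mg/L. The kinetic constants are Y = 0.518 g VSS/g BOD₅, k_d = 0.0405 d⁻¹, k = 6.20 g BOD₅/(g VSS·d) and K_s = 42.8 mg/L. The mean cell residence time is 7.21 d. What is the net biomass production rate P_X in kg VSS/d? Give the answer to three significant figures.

For a completely mixed reactor with recycle the Lawrence–McCarty relation gives S = K_s·(1 + k_d·θ_c) / [θ_c·(Y·k − k_d) − 1] = 42.8 × (1 + 0.0405 × 7.21) / [7.21 × (0.518 × 6.20 − 0.0405) − 1] = 55.30 / 21.86 = 2.529 mg/L.
Observed yield with endogenous decay: Y_obs = Y / (1 + k_d·θ_c) = 0.518 / (1 + 0.0405 × 7.21) = 0.518 / 1.292 = 0.4009 g VSS/g BOD₅.
Mass of BOD₅ removed per day: Q(S₀ − S) = 1570 × 215.5 g/m³ = 338.3 kg/d.
Biomass produced: P_X = Y_obs·Q·ΔS = 0.4009 × 338.3 ≈ 135.6 kg VSS/d.

P_X ≈ 136 kg VSS/d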